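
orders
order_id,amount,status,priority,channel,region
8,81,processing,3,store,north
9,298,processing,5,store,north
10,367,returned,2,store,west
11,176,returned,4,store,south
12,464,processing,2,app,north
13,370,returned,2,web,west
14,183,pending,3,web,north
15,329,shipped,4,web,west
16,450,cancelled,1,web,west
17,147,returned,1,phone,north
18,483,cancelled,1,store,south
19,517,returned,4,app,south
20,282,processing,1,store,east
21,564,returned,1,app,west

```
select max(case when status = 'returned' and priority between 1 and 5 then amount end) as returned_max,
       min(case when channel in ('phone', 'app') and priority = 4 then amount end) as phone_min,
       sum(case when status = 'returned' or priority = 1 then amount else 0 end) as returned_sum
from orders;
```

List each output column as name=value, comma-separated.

returned_max=564, phone_min=517, returned_sum=3356

[returned_max: status = 'returned' and priority between 1 and 5]
order_id=8: ✗
order_id=9: ✗
order_id=10: ✓ → 367
order_id=11: ✓ → 176
order_id=12: ✗
order_id=13: ✓ → 370
order_id=14: ✗
order_id=15: ✗
order_id=16: ✗
order_id=17: ✓ → 147
order_id=18: ✗
order_id=19: ✓ → 517
order_id=20: ✗
order_id=21: ✓ → 564
returned_max = MAX(367, 176, 370, 147, 517, 564) = 564
—
[phone_min: channel in ('phone', 'app') and priority = 4]
order_id=8: ✗
order_id=9: ✗
order_id=10: ✗
order_id=11: ✗
order_id=12: ✗
order_id=13: ✗
order_id=14: ✗
order_id=15: ✗
order_id=16: ✗
order_id=17: ✗
order_id=18: ✗
order_id=19: ✓ → 517
order_id=20: ✗
order_id=21: ✗
phone_min = MIN(517) = 517
—
[returned_sum: status = 'returned' or priority = 1]
order_id=8: ✗
order_id=9: ✗
order_id=10: ✓ → 367
order_id=11: ✓ → 176
order_id=12: ✗
order_id=13: ✓ → 370
order_id=14: ✗
order_id=15: ✗
order_id=16: ✓ → 450
order_id=17: ✓ → 147
order_id=18: ✓ → 483
order_id=19: ✓ → 517
order_id=20: ✓ → 282
order_id=21: ✓ → 564
returned_sum = 367 + 176 + 370 + 450 + 147 + 483 + 517 + 282 + 564 = 3356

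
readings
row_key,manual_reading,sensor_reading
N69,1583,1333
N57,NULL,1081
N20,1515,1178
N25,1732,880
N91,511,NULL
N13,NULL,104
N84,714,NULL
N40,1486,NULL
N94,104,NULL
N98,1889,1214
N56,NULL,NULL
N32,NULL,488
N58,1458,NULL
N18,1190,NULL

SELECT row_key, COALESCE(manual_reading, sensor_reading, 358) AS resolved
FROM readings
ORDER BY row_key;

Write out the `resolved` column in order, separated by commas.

104, 1190, 1515, 1732, 488, 1486, 358, 1081, 1458, 1583, 714, 511, 104, 1889

row_key=N13: manual_reading=NULL, sensor_reading=104 → 104
row_key=N18: manual_reading=1190 → 1190
row_key=N20: manual_reading=1515 → 1515
row_key=N25: manual_reading=1732 → 1732
row_key=N32: manual_reading=NULL, sensor_reading=488 → 488
row_key=N40: manual_reading=1486 → 1486
row_key=N56: manual_reading=NULL, sensor_reading=NULL, → literal 358 → 358
row_key=N57: manual_reading=NULL, sensor_reading=1081 → 1081
row_key=N58: manual_reading=1458 → 1458
row_key=N69: manual_reading=1583 → 1583
row_key=N84: manual_reading=714 → 714
row_key=N91: manual_reading=511 → 511
row_key=N94: manual_reading=104 → 104
row_key=N98: manual_reading=1889 → 1889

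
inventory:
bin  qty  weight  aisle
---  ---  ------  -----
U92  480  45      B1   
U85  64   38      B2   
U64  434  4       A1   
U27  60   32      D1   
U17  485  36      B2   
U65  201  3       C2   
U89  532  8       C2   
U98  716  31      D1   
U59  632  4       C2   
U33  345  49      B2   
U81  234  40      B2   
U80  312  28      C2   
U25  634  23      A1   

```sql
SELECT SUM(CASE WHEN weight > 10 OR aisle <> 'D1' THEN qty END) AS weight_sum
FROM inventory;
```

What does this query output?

5129

bin=U92: ✓ → 480
bin=U85: ✓ → 64
bin=U64: ✓ → 434
bin=U27: ✓ → 60
bin=U17: ✓ → 485
bin=U65: ✓ → 201
bin=U89: ✓ → 532
bin=U98: ✓ → 716
bin=U59: ✓ → 632
bin=U33: ✓ → 345
bin=U81: ✓ → 234
bin=U80: ✓ → 312
bin=U25: ✓ → 634
weight_sum = 480 + 64 + 434 + 60 + 485 + 201 + 532 + 716 + 632 + 345 + 234 + 312 + 634 = 5129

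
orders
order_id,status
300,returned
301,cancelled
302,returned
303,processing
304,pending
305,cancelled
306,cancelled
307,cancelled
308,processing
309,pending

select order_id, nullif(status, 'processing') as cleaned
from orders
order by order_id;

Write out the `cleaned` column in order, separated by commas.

returned, cancelled, returned, NULL, pending, cancelled, cancelled, cancelled, NULL, pending

order_id=300: status=returned vs processing: differ → returned
order_id=301: status=cancelled vs processing: differ → cancelled
order_id=302: status=returned vs processing: differ → returned
order_id=303: status=processing vs processing: equal → NULL
order_id=304: status=pending vs processing: differ → pending
order_id=305: status=cancelled vs processing: differ → cancelled
order_id=306: status=cancelled vs processing: differ → cancelled
order_id=307: status=cancelled vs processing: differ → cancelled
order_id=308: status=processing vs processing: equal → NULL
order_id=309: status=pending vs processing: differ → pending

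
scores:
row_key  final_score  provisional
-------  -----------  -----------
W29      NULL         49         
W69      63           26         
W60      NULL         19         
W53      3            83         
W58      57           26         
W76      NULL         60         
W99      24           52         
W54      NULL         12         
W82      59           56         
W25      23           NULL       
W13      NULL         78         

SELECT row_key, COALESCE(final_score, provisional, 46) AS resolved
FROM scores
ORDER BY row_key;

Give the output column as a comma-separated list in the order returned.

78, 23, 49, 3, 12, 57, 19, 63, 60, 59, 24

row_key=W13: final_score=NULL, provisional=78 → 78
row_key=W25: final_score=23 → 23
row_key=W29: final_score=NULL, provisional=49 → 49
row_key=W53: final_score=3 → 3
row_key=W54: final_score=NULL, provisional=12 → 12
row_key=W58: final_score=57 → 57
row_key=W60: final_score=NULL, provisional=19 → 19
row_key=W69: final_score=63 → 63
row_key=W76: final_score=NULL, provisional=60 → 60
row_key=W82: final_score=59 → 59
row_key=W99: final_score=24 → 24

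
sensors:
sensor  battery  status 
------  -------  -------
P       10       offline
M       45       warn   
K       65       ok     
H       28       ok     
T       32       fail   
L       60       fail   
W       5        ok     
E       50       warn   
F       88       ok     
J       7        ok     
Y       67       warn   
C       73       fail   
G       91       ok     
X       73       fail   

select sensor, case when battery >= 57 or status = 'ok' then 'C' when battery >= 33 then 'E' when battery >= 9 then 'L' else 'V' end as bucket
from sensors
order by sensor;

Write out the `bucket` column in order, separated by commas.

C, E, C, C, C, C, C, C, E, L, L, C, C, C

sensor=C: battery >= 57 or status = 'ok' → C
sensor=E: battery >= 33 → E
sensor=F: battery >= 57 or status = 'ok' → C
sensor=G: battery >= 57 or status = 'ok' → C
sensor=H: battery >= 57 or status = 'ok' → C
sensor=J: battery >= 57 or status = 'ok' → C
sensor=K: battery >= 57 or status = 'ok' → C
sensor=L: battery >= 57 or status = 'ok' → C
sensor=M: battery >= 33 → E
sensor=P: battery >= 9 → L
sensor=T: battery >= 9 → L
sensor=W: battery >= 57 or status = 'ok' → C
sensor=X: battery >= 57 or status = 'ok' → C
sensor=Y: battery >= 57 or status = 'ok' → C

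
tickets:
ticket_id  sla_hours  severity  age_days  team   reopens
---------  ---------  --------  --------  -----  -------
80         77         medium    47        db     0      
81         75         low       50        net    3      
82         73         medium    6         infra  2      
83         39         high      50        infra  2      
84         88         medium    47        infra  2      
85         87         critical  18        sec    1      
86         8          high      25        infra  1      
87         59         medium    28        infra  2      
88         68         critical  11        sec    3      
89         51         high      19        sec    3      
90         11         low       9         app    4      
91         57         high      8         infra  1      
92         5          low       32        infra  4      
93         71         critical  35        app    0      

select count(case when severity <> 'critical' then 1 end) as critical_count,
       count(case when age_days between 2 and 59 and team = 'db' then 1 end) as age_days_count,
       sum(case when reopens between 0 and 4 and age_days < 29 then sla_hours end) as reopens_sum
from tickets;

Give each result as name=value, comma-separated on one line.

[critical_count: severity <> 'critical']
ticket_id=80: ✓ → 1
ticket_id=81: ✓ → 1
ticket_id=82: ✓ → 1
ticket_id=83: ✓ → 1
ticket_id=84: ✓ → 1
ticket_id=85: ✗
ticket_id=86: ✓ → 1
ticket_id=87: ✓ → 1
ticket_id=88: ✗
ticket_id=89: ✓ → 1
ticket_id=90: ✓ → 1
ticket_id=91: ✓ → 1
ticket_id=92: ✓ → 1
ticket_id=93: ✗
critical_count = COUNT(1, 1, 1, 1, 1, 1, 1, 1, 1, 1, 1) = 11
—
[age_days_count: age_days between 2 and 59 and team = 'db']
ticket_id=80: ✓ → 1
ticket_id=81: ✗
ticket_id=82: ✗
ticket_id=83: ✗
ticket_id=84: ✗
ticket_id=85: ✗
ticket_id=86: ✗
ticket_id=87: ✗
ticket_id=88: ✗
ticket_id=89: ✗
ticket_id=90: ✗
ticket_id=91: ✗
ticket_id=92: ✗
ticket_id=93: ✗
age_days_count = COUNT(1) = 1
—
[reopens_sum: reopens between 0 and 4 and age_days < 29]
ticket_id=80: ✗
ticket_id=81: ✗
ticket_id=82: ✓ → 73
ticket_id=83: ✗
ticket_id=84: ✗
ticket_id=85: ✓ → 87
ticket_id=86: ✓ → 8
ticket_id=87: ✓ → 59
ticket_id=88: ✓ → 68
ticket_id=89: ✓ → 51
ticket_id=90: ✓ → 11
ticket_id=91: ✓ → 57
ticket_id=92: ✗
ticket_id=93: ✗
reopens_sum = 73 + 87 + 8 + 59 + 68 + 51 + 11 + 57 = 414

critical_count=11, age_days_count=1, reopens_sum=414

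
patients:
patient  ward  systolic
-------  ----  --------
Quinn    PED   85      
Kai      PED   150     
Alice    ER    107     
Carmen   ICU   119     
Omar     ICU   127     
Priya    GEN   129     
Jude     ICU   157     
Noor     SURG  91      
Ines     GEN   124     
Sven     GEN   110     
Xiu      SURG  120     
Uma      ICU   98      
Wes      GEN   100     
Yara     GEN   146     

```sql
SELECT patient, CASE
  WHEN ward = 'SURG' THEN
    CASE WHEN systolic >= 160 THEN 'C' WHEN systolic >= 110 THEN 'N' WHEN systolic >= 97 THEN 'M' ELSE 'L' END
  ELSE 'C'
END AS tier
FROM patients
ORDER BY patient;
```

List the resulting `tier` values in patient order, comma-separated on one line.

C, C, C, C, C, L, C, C, C, C, C, C, N, C

patient=Alice: ward='ER' → outer ELSE → C
patient=Carmen: ward='ICU' → outer ELSE → C
patient=Ines: ward='GEN' → outer ELSE → C
patient=Jude: ward='ICU' → outer ELSE → C
patient=Kai: ward='PED' → outer ELSE → C
patient=Noor: ward='SURG' → inner[ELSE] → L
patient=Omar: ward='ICU' → outer ELSE → C
patient=Priya: ward='GEN' → outer ELSE → C
patient=Quinn: ward='PED' → outer ELSE → C
patient=Sven: ward='GEN' → outer ELSE → C
patient=Uma: ward='ICU' → outer ELSE → C
patient=Wes: ward='GEN' → outer ELSE → C
patient=Xiu: ward='SURG' → inner[systolic >= 110] → N
patient=Yara: ward='GEN' → outer ELSE → C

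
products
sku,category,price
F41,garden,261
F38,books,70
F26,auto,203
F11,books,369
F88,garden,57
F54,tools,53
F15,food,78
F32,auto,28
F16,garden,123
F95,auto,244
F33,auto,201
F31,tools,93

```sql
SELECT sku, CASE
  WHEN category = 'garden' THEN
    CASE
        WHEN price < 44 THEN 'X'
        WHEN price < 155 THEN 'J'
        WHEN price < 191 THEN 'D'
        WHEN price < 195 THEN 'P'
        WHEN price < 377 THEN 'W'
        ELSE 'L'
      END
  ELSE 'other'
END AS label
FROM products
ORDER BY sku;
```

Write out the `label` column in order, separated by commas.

sku=F11: category='books' → outer ELSE → other
sku=F15: category='food' → outer ELSE → other
sku=F16: category='garden' → inner[price < 155] → J
sku=F26: category='auto' → outer ELSE → other
sku=F31: category='tools' → outer ELSE → other
sku=F32: category='auto' → outer ELSE → other
sku=F33: category='auto' → outer ELSE → other
sku=F38: category='books' → outer ELSE → other
sku=F41: category='garden' → inner[price < 377] → W
sku=F54: category='tools' → outer ELSE → other
sku=F88: category='garden' → inner[price < 155] → J
sku=F95: category='auto' → outer ELSE → other

other, other, J, other, other, other, other, other, W, other, J, other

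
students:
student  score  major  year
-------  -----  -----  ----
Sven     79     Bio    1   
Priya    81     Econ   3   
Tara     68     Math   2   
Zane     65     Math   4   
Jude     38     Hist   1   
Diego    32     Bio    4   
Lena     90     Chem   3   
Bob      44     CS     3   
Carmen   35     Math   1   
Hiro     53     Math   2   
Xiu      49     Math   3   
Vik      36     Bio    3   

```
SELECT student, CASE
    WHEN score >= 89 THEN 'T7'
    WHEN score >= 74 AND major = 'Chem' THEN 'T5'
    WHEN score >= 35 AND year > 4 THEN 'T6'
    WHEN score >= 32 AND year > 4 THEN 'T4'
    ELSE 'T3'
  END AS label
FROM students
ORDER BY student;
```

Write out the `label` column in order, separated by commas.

T3, T3, T3, T3, T3, T7, T3, T3, T3, T3, T3, T3

student=Bob: ELSE → T3
student=Carmen: ELSE → T3
student=Diego: ELSE → T3
student=Hiro: ELSE → T3
student=Jude: ELSE → T3
student=Lena: score >= 89 → T7
student=Priya: ELSE → T3
student=Sven: ELSE → T3
student=Tara: ELSE → T3
student=Vik: ELSE → T3
student=Xiu: ELSE → T3
student=Zane: ELSE → T3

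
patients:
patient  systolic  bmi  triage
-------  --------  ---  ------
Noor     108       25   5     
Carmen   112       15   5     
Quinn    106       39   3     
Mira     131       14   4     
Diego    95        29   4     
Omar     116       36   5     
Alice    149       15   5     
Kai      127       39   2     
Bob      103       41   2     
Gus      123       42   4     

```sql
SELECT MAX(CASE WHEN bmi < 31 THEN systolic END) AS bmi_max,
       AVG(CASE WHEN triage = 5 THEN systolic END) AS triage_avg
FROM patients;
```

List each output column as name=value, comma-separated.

[bmi_max: bmi < 31]
patient=Noor: ✓ → 108
patient=Carmen: ✓ → 112
patient=Quinn: ✗
patient=Mira: ✓ → 131
patient=Diego: ✓ → 95
patient=Omar: ✗
patient=Alice: ✓ → 149
patient=Kai: ✗
patient=Bob: ✗
patient=Gus: ✗
bmi_max = MAX(108, 112, 131, 95, 149) = 149
—
[triage_avg: triage = 5]
patient=Noor: ✓ → 108
patient=Carmen: ✓ → 112
patient=Quinn: ✗
patient=Mira: ✗
patient=Diego: ✗
patient=Omar: ✓ → 116
patient=Alice: ✓ → 149
patient=Kai: ✗
patient=Bob: ✗
patient=Gus: ✗
triage_avg = (108 + 112 + 116 + 149) / 4 = 121.25

bmi_max=149, triage_avg=121.25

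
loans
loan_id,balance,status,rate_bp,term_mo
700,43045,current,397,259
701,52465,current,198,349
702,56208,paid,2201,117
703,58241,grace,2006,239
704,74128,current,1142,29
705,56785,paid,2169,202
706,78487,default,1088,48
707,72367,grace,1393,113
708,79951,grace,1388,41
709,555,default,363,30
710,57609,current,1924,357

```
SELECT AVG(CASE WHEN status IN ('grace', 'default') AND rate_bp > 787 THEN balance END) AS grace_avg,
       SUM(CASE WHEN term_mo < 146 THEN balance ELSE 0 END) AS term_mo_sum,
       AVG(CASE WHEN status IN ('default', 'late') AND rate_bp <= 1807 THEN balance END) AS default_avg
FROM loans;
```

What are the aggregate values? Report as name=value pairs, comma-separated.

[grace_avg: status IN ('grace', 'default') AND rate_bp > 787]
loan_id=700: ✗
loan_id=701: ✗
loan_id=702: ✗
loan_id=703: ✓ → 58241
loan_id=704: ✗
loan_id=705: ✗
loan_id=706: ✓ → 78487
loan_id=707: ✓ → 72367
loan_id=708: ✓ → 79951
loan_id=709: ✗
loan_id=710: ✗
grace_avg = (58241 + 78487 + 72367 + 79951) / 4 = 72261.5
—
[term_mo_sum: term_mo < 146]
loan_id=700: ✗
loan_id=701: ✗
loan_id=702: ✓ → 56208
loan_id=703: ✗
loan_id=704: ✓ → 74128
loan_id=705: ✗
loan_id=706: ✓ → 78487
loan_id=707: ✓ → 72367
loan_id=708: ✓ → 79951
loan_id=709: ✓ → 555
loan_id=710: ✗
term_mo_sum = 56208 + 74128 + 78487 + 72367 + 79951 + 555 = 361696
—
[default_avg: status IN ('default', 'late') AND rate_bp <= 1807]
loan_id=700: ✗
loan_id=701: ✗
loan_id=702: ✗
loan_id=703: ✗
loan_id=704: ✗
loan_id=705: ✗
loan_id=706: ✓ → 78487
loan_id=707: ✗
loan_id=708: ✗
loan_id=709: ✓ → 555
loan_id=710: ✗
default_avg = (78487 + 555) / 2 = 39521

grace_avg=72261.5, term_mo_sum=361696, default_avg=39521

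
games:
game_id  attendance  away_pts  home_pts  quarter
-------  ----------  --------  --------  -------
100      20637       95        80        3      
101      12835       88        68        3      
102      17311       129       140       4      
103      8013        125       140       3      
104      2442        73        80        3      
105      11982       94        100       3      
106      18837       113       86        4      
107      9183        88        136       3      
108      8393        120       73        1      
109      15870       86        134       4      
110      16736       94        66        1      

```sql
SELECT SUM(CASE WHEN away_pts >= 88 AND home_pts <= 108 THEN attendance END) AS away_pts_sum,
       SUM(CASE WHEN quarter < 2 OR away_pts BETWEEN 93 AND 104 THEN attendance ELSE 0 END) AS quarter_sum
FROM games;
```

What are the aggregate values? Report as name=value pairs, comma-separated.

away_pts_sum=89420, quarter_sum=57748

[away_pts_sum: away_pts >= 88 AND home_pts <= 108]
game_id=100: ✓ → 20637
game_id=101: ✓ → 12835
game_id=102: ✗
game_id=103: ✗
game_id=104: ✗
game_id=105: ✓ → 11982
game_id=106: ✓ → 18837
game_id=107: ✗
game_id=108: ✓ → 8393
game_id=109: ✗
game_id=110: ✓ → 16736
away_pts_sum = 20637 + 12835 + 11982 + 18837 + 8393 + 16736 = 89420
—
[quarter_sum: quarter < 2 OR away_pts BETWEEN 93 AND 104]
game_id=100: ✓ → 20637
game_id=101: ✗
game_id=102: ✗
game_id=103: ✗
game_id=104: ✗
game_id=105: ✓ → 11982
game_id=106: ✗
game_id=107: ✗
game_id=108: ✓ → 8393
game_id=109: ✗
game_id=110: ✓ → 16736
quarter_sum = 20637 + 11982 + 8393 + 16736 = 57748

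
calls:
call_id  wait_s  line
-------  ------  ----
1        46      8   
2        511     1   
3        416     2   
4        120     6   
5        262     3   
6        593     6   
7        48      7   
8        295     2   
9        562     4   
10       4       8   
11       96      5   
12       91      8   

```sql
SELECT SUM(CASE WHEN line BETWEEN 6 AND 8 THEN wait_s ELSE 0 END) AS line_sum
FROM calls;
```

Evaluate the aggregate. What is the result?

call_id=1: ✓ → 46
call_id=2: ✗
call_id=3: ✗
call_id=4: ✓ → 120
call_id=5: ✗
call_id=6: ✓ → 593
call_id=7: ✓ → 48
call_id=8: ✗
call_id=9: ✗
call_id=10: ✓ → 4
call_id=11: ✗
call_id=12: ✓ → 91
line_sum = 46 + 120 + 593 + 48 + 4 + 91 = 902

902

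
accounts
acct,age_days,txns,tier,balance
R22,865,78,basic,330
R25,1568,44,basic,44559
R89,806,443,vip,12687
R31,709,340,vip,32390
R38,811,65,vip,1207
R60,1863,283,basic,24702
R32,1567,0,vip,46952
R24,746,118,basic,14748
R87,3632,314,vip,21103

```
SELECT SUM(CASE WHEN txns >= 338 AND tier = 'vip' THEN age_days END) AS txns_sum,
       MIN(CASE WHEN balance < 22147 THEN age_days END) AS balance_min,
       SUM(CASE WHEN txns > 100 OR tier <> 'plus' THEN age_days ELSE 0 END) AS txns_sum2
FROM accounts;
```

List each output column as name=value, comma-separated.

[txns_sum: txns >= 338 AND tier = 'vip']
acct=R22: ✗
acct=R25: ✗
acct=R89: ✓ → 806
acct=R31: ✓ → 709
acct=R38: ✗
acct=R60: ✗
acct=R32: ✗
acct=R24: ✗
acct=R87: ✗
txns_sum = 806 + 709 = 1515
—
[balance_min: balance < 22147]
acct=R22: ✓ → 865
acct=R25: ✗
acct=R89: ✓ → 806
acct=R31: ✗
acct=R38: ✓ → 811
acct=R60: ✗
acct=R32: ✗
acct=R24: ✓ → 746
acct=R87: ✓ → 3632
balance_min = MIN(865, 806, 811, 746, 3632) = 746
—
[txns_sum2: txns > 100 OR tier <> 'plus']
acct=R22: ✓ → 865
acct=R25: ✓ → 1568
acct=R89: ✓ → 806
acct=R31: ✓ → 709
acct=R38: ✓ → 811
acct=R60: ✓ → 1863
acct=R32: ✓ → 1567
acct=R24: ✓ → 746
acct=R87: ✓ → 3632
txns_sum2 = 865 + 1568 + 806 + 709 + 811 + 1863 + 1567 + 746 + 3632 = 12567

txns_sum=1515, balance_min=746, txns_sum2=12567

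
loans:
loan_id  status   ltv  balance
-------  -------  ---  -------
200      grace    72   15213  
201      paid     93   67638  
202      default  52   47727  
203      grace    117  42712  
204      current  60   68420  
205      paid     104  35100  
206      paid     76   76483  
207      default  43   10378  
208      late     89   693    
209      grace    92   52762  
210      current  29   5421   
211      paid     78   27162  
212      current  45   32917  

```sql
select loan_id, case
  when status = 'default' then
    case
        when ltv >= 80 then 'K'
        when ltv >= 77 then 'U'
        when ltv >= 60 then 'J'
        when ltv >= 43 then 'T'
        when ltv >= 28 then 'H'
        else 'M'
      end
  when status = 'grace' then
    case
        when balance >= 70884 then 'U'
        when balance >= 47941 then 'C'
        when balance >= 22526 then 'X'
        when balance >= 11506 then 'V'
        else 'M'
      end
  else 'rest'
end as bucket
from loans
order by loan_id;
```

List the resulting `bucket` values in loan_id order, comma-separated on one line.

loan_id=200: status='grace' → inner[balance >= 11506] → V
loan_id=201: status='paid' → outer ELSE → rest
loan_id=202: status='default' → inner[ltv >= 43] → T
loan_id=203: status='grace' → inner[balance >= 22526] → X
loan_id=204: status='current' → outer ELSE → rest
loan_id=205: status='paid' → outer ELSE → rest
loan_id=206: status='paid' → outer ELSE → rest
loan_id=207: status='default' → inner[ltv >= 43] → T
loan_id=208: status='late' → outer ELSE → rest
loan_id=209: status='grace' → inner[balance >= 47941] → C
loan_id=210: status='current' → outer ELSE → rest
loan_id=211: status='paid' → outer ELSE → rest
loan_id=212: status='current' → outer ELSE → rest

V, rest, T, X, rest, rest, rest, T, rest, C, rest, rest, rest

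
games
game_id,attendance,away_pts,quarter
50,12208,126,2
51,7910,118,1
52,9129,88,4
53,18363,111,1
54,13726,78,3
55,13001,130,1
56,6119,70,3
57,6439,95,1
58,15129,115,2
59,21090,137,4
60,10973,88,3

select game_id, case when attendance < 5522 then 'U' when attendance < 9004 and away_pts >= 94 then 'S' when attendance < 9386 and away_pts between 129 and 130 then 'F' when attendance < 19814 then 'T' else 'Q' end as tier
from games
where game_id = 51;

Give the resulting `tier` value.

game_id = 51: attendance=7910, away_pts=118, quarter=1.
attendance < 5522 → false
attendance < 9004 and away_pts >= 94 → true → S

S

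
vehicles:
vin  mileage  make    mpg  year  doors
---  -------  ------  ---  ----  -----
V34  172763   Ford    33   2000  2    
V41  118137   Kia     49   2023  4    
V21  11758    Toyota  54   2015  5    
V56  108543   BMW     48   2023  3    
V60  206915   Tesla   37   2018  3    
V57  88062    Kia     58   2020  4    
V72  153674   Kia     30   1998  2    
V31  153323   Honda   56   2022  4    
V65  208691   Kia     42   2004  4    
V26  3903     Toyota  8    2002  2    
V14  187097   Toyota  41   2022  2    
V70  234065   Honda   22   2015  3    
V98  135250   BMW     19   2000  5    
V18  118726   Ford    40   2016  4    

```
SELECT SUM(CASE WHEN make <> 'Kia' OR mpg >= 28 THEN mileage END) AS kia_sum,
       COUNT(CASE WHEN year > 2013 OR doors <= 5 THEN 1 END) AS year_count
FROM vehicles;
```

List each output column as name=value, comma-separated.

[kia_sum: make <> 'Kia' OR mpg >= 28]
vin=V34: ✓ → 172763
vin=V41: ✓ → 118137
vin=V21: ✓ → 11758
vin=V56: ✓ → 108543
vin=V60: ✓ → 206915
vin=V57: ✓ → 88062
vin=V72: ✓ → 153674
vin=V31: ✓ → 153323
vin=V65: ✓ → 208691
vin=V26: ✓ → 3903
vin=V14: ✓ → 187097
vin=V70: ✓ → 234065
vin=V98: ✓ → 135250
vin=V18: ✓ → 118726
kia_sum = 172763 + 118137 + 11758 + 108543 + 206915 + 88062 + 153674 + 153323 + 208691 + 3903 + 187097 + 234065 + 135250 + 118726 = 1900907
—
[year_count: year > 2013 OR doors <= 5]
vin=V34: ✓ → 1
vin=V41: ✓ → 1
vin=V21: ✓ → 1
vin=V56: ✓ → 1
vin=V60: ✓ → 1
vin=V57: ✓ → 1
vin=V72: ✓ → 1
vin=V31: ✓ → 1
vin=V65: ✓ → 1
vin=V26: ✓ → 1
vin=V14: ✓ → 1
vin=V70: ✓ → 1
vin=V98: ✓ → 1
vin=V18: ✓ → 1
year_count = COUNT(1, 1, 1, 1, 1, 1, 1, 1, 1, 1, 1, 1, 1, 1) = 14

kia_sum=1900907, year_count=14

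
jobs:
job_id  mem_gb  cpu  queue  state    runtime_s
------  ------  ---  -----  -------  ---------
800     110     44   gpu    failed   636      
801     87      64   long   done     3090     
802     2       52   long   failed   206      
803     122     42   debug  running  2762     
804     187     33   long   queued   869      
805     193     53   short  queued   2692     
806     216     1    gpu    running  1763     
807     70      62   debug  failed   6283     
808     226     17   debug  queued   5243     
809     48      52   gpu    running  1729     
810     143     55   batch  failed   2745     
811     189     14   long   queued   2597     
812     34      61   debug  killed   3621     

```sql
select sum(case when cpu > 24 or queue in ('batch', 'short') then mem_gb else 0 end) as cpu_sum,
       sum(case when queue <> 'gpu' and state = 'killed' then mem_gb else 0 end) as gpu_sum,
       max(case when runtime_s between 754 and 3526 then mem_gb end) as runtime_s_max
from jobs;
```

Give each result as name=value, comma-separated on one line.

cpu_sum=996, gpu_sum=34, runtime_s_max=216

[cpu_sum: cpu > 24 or queue in ('batch', 'short')]
job_id=800: ✓ → 110
job_id=801: ✓ → 87
job_id=802: ✓ → 2
job_id=803: ✓ → 122
job_id=804: ✓ → 187
job_id=805: ✓ → 193
job_id=806: ✗
job_id=807: ✓ → 70
job_id=808: ✗
job_id=809: ✓ → 48
job_id=810: ✓ → 143
job_id=811: ✗
job_id=812: ✓ → 34
cpu_sum = 110 + 87 + 2 + 122 + 187 + 193 + 70 + 48 + 143 + 34 = 996
—
[gpu_sum: queue <> 'gpu' and state = 'killed']
job_id=800: ✗
job_id=801: ✗
job_id=802: ✗
job_id=803: ✗
job_id=804: ✗
job_id=805: ✗
job_id=806: ✗
job_id=807: ✗
job_id=808: ✗
job_id=809: ✗
job_id=810: ✗
job_id=811: ✗
job_id=812: ✓ → 34
gpu_sum = 34
—
[runtime_s_max: runtime_s between 754 and 3526]
job_id=800: ✗
job_id=801: ✓ → 87
job_id=802: ✗
job_id=803: ✓ → 122
job_id=804: ✓ → 187
job_id=805: ✓ → 193
job_id=806: ✓ → 216
job_id=807: ✗
job_id=808: ✗
job_id=809: ✓ → 48
job_id=810: ✓ → 143
job_id=811: ✓ → 189
job_id=812: ✗
runtime_s_max = MAX(87, 122, 187, 193, 216, 48, 143, 189) = 216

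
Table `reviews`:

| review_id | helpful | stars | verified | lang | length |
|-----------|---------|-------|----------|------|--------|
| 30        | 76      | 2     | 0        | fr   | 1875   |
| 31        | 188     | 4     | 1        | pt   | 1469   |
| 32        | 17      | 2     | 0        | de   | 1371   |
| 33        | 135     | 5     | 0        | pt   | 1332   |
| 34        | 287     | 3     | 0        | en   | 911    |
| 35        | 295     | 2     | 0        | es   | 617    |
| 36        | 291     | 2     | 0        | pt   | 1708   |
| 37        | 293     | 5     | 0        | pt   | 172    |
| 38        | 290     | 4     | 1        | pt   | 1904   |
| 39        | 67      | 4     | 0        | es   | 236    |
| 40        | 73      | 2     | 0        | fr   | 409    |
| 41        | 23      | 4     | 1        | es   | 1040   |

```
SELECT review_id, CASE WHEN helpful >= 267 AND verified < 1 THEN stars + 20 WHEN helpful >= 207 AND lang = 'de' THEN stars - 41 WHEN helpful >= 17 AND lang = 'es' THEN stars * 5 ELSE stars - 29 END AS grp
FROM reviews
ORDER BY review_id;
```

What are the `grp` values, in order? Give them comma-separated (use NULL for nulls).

-27, -25, -27, -24, 23, 22, 22, 25, -25, 20, -27, 20

review_id=30: ELSE → -27
review_id=31: ELSE → -25
review_id=32: ELSE → -27
review_id=33: ELSE → -24
review_id=34: helpful >= 267 AND verified < 1 → 23
review_id=35: helpful >= 267 AND verified < 1 → 22
review_id=36: helpful >= 267 AND verified < 1 → 22
review_id=37: helpful >= 267 AND verified < 1 → 25
review_id=38: ELSE → -25
review_id=39: helpful >= 17 AND lang = 'es' → 20
review_id=40: ELSE → -27
review_id=41: helpful >= 17 AND lang = 'es' → 20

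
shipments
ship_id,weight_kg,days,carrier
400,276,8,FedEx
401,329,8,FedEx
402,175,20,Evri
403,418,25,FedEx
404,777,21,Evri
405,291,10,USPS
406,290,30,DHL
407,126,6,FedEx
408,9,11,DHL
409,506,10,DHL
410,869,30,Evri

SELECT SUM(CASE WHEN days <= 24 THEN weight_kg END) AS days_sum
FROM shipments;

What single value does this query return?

ship_id=400: ✓ → 276
ship_id=401: ✓ → 329
ship_id=402: ✓ → 175
ship_id=403: ✗
ship_id=404: ✓ → 777
ship_id=405: ✓ → 291
ship_id=406: ✗
ship_id=407: ✓ → 126
ship_id=408: ✓ → 9
ship_id=409: ✓ → 506
ship_id=410: ✗
days_sum = 276 + 329 + 175 + 777 + 291 + 126 + 9 + 506 = 2489

2489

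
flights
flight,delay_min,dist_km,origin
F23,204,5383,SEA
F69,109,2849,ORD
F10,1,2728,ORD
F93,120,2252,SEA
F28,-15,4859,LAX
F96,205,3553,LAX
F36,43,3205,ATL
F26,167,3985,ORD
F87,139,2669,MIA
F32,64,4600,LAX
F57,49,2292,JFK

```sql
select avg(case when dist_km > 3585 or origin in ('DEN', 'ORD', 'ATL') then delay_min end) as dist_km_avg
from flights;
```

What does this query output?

flight=F23: ✓ → 204
flight=F69: ✓ → 109
flight=F10: ✓ → 1
flight=F93: ✗
flight=F28: ✓ → -15
flight=F96: ✗
flight=F36: ✓ → 43
flight=F26: ✓ → 167
flight=F87: ✗
flight=F32: ✓ → 64
flight=F57: ✗
dist_km_avg = (204 + 109 + 1 + -15 + 43 + 167 + 64) / 7 = 81.8571428571

81.8571428571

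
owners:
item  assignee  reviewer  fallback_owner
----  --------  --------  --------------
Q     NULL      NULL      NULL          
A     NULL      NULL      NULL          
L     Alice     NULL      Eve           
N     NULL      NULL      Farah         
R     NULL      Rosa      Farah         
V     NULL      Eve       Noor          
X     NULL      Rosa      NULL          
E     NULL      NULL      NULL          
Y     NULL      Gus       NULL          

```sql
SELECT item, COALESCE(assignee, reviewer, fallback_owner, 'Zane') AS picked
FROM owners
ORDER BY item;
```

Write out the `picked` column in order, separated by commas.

Zane, Zane, Alice, Farah, Zane, Rosa, Eve, Rosa, Gus

item=A: assignee=NULL, reviewer=NULL, fallback_owner=NULL, → literal Zane → Zane
item=E: assignee=NULL, reviewer=NULL, fallback_owner=NULL, → literal Zane → Zane
item=L: assignee=Alice → Alice
item=N: assignee=NULL, reviewer=NULL, fallback_owner=Farah → Farah
item=Q: assignee=NULL, reviewer=NULL, fallback_owner=NULL, → literal Zane → Zane
item=R: assignee=NULL, reviewer=Rosa → Rosa
item=V: assignee=NULL, reviewer=Eve → Eve
item=X: assignee=NULL, reviewer=Rosa → Rosa
item=Y: assignee=NULL, reviewer=Gus → Gus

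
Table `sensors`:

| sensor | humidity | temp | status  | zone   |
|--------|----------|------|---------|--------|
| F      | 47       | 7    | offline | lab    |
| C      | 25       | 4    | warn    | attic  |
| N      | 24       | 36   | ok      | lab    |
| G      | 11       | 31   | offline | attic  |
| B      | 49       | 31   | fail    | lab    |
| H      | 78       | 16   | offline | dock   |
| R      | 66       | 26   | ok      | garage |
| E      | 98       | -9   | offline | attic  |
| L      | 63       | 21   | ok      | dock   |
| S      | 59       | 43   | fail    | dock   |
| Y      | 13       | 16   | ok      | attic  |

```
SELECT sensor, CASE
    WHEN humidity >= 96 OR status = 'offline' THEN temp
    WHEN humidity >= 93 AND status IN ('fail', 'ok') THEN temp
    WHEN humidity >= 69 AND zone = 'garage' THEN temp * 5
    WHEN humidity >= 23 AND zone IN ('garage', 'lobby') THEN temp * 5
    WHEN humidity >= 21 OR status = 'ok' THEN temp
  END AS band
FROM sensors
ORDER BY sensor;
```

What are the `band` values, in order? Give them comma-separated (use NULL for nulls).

31, 4, -9, 7, 31, 16, 21, 36, 130, 43, 16

sensor=B: humidity >= 21 OR status = 'ok' → 31
sensor=C: humidity >= 21 OR status = 'ok' → 4
sensor=E: humidity >= 96 OR status = 'offline' → -9
sensor=F: humidity >= 96 OR status = 'offline' → 7
sensor=G: humidity >= 96 OR status = 'offline' → 31
sensor=H: humidity >= 96 OR status = 'offline' → 16
sensor=L: humidity >= 21 OR status = 'ok' → 21
sensor=N: humidity >= 21 OR status = 'ok' → 36
sensor=R: humidity >= 23 AND zone IN ('garage', 'lobby') → 130
sensor=S: humidity >= 21 OR status = 'ok' → 43
sensor=Y: humidity >= 21 OR status = 'ok' → 16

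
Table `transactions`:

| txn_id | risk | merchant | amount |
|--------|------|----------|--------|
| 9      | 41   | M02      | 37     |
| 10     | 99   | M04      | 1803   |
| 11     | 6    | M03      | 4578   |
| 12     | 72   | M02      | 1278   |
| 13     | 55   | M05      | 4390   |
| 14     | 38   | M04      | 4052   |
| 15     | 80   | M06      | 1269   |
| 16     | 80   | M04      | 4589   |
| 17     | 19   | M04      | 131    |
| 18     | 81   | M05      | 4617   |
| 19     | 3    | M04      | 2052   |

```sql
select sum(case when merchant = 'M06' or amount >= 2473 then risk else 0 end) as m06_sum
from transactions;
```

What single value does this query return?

txn_id=9: ✗
txn_id=10: ✗
txn_id=11: ✓ → 6
txn_id=12: ✗
txn_id=13: ✓ → 55
txn_id=14: ✓ → 38
txn_id=15: ✓ → 80
txn_id=16: ✓ → 80
txn_id=17: ✗
txn_id=18: ✓ → 81
txn_id=19: ✗
m06_sum = 6 + 55 + 38 + 80 + 80 + 81 = 340

340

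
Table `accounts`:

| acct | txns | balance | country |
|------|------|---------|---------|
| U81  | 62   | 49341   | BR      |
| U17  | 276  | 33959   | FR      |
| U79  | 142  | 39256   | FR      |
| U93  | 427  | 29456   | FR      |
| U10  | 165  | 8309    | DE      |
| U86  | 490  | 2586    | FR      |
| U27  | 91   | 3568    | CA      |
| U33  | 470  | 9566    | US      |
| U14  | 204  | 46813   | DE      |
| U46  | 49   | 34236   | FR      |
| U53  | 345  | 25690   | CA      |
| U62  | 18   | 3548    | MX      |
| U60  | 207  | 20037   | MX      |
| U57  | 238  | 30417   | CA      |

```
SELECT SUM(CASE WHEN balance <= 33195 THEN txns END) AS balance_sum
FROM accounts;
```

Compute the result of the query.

2451

acct=U81: ✗
acct=U17: ✗
acct=U79: ✗
acct=U93: ✓ → 427
acct=U10: ✓ → 165
acct=U86: ✓ → 490
acct=U27: ✓ → 91
acct=U33: ✓ → 470
acct=U14: ✗
acct=U46: ✗
acct=U53: ✓ → 345
acct=U62: ✓ → 18
acct=U60: ✓ → 207
acct=U57: ✓ → 238
balance_sum = 427 + 165 + 490 + 91 + 470 + 345 + 18 + 207 + 238 = 2451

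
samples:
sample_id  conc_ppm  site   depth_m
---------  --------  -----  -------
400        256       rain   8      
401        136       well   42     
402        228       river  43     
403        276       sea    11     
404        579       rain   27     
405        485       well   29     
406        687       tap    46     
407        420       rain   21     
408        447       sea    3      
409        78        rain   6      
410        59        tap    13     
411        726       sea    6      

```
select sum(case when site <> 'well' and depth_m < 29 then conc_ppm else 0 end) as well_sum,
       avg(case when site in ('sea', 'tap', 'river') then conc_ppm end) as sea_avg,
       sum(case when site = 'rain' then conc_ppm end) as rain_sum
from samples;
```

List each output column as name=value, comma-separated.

[well_sum: site <> 'well' and depth_m < 29]
sample_id=400: ✓ → 256
sample_id=401: ✗
sample_id=402: ✗
sample_id=403: ✓ → 276
sample_id=404: ✓ → 579
sample_id=405: ✗
sample_id=406: ✗
sample_id=407: ✓ → 420
sample_id=408: ✓ → 447
sample_id=409: ✓ → 78
sample_id=410: ✓ → 59
sample_id=411: ✓ → 726
well_sum = 256 + 276 + 579 + 420 + 447 + 78 + 59 + 726 = 2841
—
[sea_avg: site in ('sea', 'tap', 'river')]
sample_id=400: ✗
sample_id=401: ✗
sample_id=402: ✓ → 228
sample_id=403: ✓ → 276
sample_id=404: ✗
sample_id=405: ✗
sample_id=406: ✓ → 687
sample_id=407: ✗
sample_id=408: ✓ → 447
sample_id=409: ✗
sample_id=410: ✓ → 59
sample_id=411: ✓ → 726
sea_avg = (228 + 276 + 687 + 447 + 59 + 726) / 6 = 403.8333333333
—
[rain_sum: site = 'rain']
sample_id=400: ✓ → 256
sample_id=401: ✗
sample_id=402: ✗
sample_id=403: ✗
sample_id=404: ✓ → 579
sample_id=405: ✗
sample_id=406: ✗
sample_id=407: ✓ → 420
sample_id=408: ✗
sample_id=409: ✓ → 78
sample_id=410: ✗
sample_id=411: ✗
rain_sum = 256 + 579 + 420 + 78 = 1333

well_sum=2841, sea_avg=403.8333333333, rain_sum=1333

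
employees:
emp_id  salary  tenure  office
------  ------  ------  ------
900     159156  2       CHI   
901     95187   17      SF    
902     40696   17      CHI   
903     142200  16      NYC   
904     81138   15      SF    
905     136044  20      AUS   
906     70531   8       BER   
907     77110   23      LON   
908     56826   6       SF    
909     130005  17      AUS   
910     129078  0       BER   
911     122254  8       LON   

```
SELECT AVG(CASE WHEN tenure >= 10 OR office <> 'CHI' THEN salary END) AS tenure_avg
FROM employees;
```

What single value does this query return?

98279

emp_id=900: ✗
emp_id=901: ✓ → 95187
emp_id=902: ✓ → 40696
emp_id=903: ✓ → 142200
emp_id=904: ✓ → 81138
emp_id=905: ✓ → 136044
emp_id=906: ✓ → 70531
emp_id=907: ✓ → 77110
emp_id=908: ✓ → 56826
emp_id=909: ✓ → 130005
emp_id=910: ✓ → 129078
emp_id=911: ✓ → 122254
tenure_avg = (95187 + 40696 + 142200 + 81138 + 136044 + 70531 + 77110 + 56826 + 130005 + 129078 + 122254) / 11 = 98279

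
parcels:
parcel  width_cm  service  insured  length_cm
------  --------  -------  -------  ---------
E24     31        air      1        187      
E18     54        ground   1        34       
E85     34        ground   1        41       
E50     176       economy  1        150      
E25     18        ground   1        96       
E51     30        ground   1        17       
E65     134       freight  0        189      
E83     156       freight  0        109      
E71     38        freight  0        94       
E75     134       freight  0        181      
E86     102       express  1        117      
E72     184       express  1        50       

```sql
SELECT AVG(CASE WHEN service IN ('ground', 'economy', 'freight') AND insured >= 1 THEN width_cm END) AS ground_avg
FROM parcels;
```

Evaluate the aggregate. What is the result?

parcel=E24: ✗
parcel=E18: ✓ → 54
parcel=E85: ✓ → 34
parcel=E50: ✓ → 176
parcel=E25: ✓ → 18
parcel=E51: ✓ → 30
parcel=E65: ✗
parcel=E83: ✗
parcel=E71: ✗
parcel=E75: ✗
parcel=E86: ✗
parcel=E72: ✗
ground_avg = (54 + 34 + 176 + 18 + 30) / 5 = 62.4

62.4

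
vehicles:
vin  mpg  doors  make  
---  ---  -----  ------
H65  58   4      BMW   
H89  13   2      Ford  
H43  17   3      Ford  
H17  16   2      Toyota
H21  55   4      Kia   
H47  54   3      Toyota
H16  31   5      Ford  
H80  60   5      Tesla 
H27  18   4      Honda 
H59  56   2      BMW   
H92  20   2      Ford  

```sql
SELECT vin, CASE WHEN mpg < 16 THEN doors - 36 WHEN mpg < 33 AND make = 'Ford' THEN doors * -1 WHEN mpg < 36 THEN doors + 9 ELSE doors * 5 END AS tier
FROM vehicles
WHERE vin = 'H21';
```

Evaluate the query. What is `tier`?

vin = H21: mpg=55, doors=4, make=Kia.
mpg < 16 → false
mpg < 33 AND make = 'Ford' → false
mpg < 36 → false
No prior WHEN matched → ELSE → 20

20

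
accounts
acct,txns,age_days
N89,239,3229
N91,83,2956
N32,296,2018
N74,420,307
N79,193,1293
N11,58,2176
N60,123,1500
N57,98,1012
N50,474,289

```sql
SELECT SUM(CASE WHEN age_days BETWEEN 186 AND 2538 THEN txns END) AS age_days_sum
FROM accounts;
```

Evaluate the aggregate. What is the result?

acct=N89: ✗
acct=N91: ✗
acct=N32: ✓ → 296
acct=N74: ✓ → 420
acct=N79: ✓ → 193
acct=N11: ✓ → 58
acct=N60: ✓ → 123
acct=N57: ✓ → 98
acct=N50: ✓ → 474
age_days_sum = 296 + 420 + 193 + 58 + 123 + 98 + 474 = 1662

1662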